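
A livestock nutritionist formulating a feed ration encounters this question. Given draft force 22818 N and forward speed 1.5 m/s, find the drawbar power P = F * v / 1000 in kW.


P = F * v / 1000
  = 22818 * 1.5 / 1000
  = 34227 / 1000
  = 34.23 kW


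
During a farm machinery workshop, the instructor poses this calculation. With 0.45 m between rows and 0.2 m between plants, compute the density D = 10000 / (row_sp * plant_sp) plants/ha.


D = 10000 / (row_sp * plant_sp)
  = 10000 / (0.45 * 0.2)
  = 10000 / 0.0900
  = 111111.11 plants/ha


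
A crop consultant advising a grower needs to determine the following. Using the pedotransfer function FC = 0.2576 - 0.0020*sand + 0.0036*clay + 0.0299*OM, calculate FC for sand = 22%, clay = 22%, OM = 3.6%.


FC = 0.2576 - 0.0020*22 + 0.0036*22 + 0.0299*3.6
   = 0.2576 - 0.0440 + 0.0792 + 0.1076
   = 0.4004


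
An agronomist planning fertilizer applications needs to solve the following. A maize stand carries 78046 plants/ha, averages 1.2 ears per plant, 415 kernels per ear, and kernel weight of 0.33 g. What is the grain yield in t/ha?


Y = density * ears * kernels * kw
  = 78046 * 1.2 * 415 * 0.33 g/ha
  = 12826079.64 g/ha
  = 12826.08 kg/ha = 12.83 t/ha


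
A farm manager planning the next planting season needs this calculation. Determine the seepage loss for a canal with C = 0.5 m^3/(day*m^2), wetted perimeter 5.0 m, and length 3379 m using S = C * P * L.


S = C * P * L
  = 0.5 * 5.0 * 3379
  = 8447.50 m^3/day


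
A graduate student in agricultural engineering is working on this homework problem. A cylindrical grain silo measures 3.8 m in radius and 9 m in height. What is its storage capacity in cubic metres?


V = pi * r^2 * h
  = pi * 3.8^2 * 9
  = pi * 14.44 * 9
  = 408.28 m^3


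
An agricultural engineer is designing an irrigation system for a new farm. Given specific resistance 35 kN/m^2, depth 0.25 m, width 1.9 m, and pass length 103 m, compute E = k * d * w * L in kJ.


E = k * d * w * L
  = 35 * 0.25 * 1.9 * 103
  = 1712.38 kJ


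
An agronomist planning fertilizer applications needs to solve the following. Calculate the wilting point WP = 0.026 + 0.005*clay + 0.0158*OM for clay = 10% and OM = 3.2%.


WP = 0.026 + 0.005*10 + 0.0158*3.2
   = 0.026 + 0.0500 + 0.0506
   = 0.1266


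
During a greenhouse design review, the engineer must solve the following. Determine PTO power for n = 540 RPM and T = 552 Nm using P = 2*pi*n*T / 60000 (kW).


P = 2*pi*n*T / 60000
  = 2*pi * 540 * 552 / 60000
  = 1872891.88 / 60000
  = 31.21 kW


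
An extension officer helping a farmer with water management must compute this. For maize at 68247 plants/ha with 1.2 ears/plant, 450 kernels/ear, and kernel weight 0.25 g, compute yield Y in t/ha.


Y = density * ears * kernels * kw
  = 68247 * 1.2 * 450 * 0.25 g/ha
  = 9213345 g/ha
  = 9213.35 kg/ha = 9.21 t/ha


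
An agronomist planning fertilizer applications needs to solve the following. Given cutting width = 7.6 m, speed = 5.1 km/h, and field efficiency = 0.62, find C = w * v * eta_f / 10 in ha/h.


C = w * v * eta_f / 10
  = 7.6 * 5.1 * 0.62 / 10
  = 24.03 / 10
  = 2.40 ha/h


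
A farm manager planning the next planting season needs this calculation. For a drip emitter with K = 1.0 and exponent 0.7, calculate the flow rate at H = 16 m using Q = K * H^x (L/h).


Q = K * H^x
  = 1.0 * 16^0.7
  = 1.0 * 6.9644
  = 6.96 L/h


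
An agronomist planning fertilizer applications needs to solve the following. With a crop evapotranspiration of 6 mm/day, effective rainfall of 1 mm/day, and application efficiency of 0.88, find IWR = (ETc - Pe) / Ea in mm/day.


IWR = (ETc - Pe) / Ea
    = (6 - 1) / 0.88
    = 5 / 0.88
    = 5.68 mm/day


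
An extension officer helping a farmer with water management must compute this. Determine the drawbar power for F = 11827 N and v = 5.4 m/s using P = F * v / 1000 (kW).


P = F * v / 1000
  = 11827 * 5.4 / 1000
  = 63865.80 / 1000
  = 63.87 kW


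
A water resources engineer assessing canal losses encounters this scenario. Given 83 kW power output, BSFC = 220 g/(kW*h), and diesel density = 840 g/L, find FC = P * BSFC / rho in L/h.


FC = P * BSFC / rho_fuel
   = 83 * 220 / 840
   = 18260 / 840
   = 21.74 L/h


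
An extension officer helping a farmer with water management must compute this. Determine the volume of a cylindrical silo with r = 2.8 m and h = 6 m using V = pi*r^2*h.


V = pi * r^2 * h
  = pi * 2.8^2 * 6
  = pi * 7.84 * 6
  = 147.78 m^3


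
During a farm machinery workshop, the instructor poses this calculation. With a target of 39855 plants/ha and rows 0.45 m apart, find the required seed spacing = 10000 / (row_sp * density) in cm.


spacing = 10000 / (row_sp * density)
        = 10000 / (0.45 * 39855)
        = 10000 / 17934.75
        = 0.55758 m = 55.76 cm


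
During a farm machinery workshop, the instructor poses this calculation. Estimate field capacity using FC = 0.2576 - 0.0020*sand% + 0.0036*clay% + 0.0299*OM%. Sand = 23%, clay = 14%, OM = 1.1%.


FC = 0.2576 - 0.0020*23 + 0.0036*14 + 0.0299*1.1
   = 0.2576 - 0.0460 + 0.0504 + 0.0329
   = 0.2949


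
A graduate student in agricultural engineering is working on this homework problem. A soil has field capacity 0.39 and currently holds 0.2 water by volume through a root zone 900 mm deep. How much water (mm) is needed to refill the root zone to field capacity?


SMD = (FC - theta) * D
    = (0.39 - 0.2) * 900
    = 0.190 * 900
    = 171 mm


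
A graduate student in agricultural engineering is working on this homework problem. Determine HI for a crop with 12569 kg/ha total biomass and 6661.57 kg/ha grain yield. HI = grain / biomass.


HI = grain_yield / biomass
   = 6661.57 / 12569
   = 0.53


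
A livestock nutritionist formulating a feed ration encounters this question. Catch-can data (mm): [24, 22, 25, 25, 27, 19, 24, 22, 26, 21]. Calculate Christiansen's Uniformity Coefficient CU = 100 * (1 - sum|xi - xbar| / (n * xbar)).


xbar = 235 / 10 = 23.500
sum|xi - xbar| = 20
CU = 100 * (1 - 20 / (10 * 23.500))
   = 100 * (1 - 0.0851)
   = 91.49%


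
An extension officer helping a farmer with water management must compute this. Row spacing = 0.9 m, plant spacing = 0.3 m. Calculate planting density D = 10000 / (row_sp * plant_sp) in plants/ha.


D = 10000 / (row_sp * plant_sp)
  = 10000 / (0.9 * 0.3)
  = 10000 / 0.2700
  = 37037.04 plants/ha


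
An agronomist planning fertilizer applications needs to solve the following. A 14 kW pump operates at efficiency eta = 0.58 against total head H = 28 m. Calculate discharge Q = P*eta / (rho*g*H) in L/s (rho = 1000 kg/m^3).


Q = (P * 1000 * eta) / (rho * g * H)
  = (14 * 1000 * 0.58) / (1000 * 9.81 * 28)
  = 8120 / 274680
  = 0.02956 m^3/s = 29.56 L/s


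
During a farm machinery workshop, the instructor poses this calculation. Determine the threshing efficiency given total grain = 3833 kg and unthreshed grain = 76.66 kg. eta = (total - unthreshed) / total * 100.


eta = (total - unthreshed) / total * 100
    = (3833 - 76.66) / 3833 * 100
    = 3756.34 / 3833 * 100
    = 98%


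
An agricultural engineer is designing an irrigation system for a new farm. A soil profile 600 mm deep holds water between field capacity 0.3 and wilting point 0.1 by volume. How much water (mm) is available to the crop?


AW = (FC - WP) * D
   = (0.3 - 0.1) * 600
   = 0.20 * 600
   = 120 mm


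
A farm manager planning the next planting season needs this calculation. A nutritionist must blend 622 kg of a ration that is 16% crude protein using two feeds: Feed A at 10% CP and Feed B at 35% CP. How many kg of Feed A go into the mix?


parts_A = CP_b - target = 35 - 16 = 19
parts_B = target - CP_a = 16 - 10 = 6
total_parts = 19 + 6 = 25
Feed A = 622 * 19 / 25 = 472.72 kg
Feed B = 622 * 6 / 25 = 149.28 kg

472.72 kg


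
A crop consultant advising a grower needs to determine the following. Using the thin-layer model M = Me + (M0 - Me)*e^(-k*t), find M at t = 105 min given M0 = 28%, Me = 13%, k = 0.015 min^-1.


M = Me + (M0 - Me) * e^(-k*t)
  = 13 + (28 - 13) * e^(-0.015*105)
  = 13 + 15 * e^(-1.575)
  = 13 + 15 * 0.20701
  = 13 + 3.1051
  = 16.11%


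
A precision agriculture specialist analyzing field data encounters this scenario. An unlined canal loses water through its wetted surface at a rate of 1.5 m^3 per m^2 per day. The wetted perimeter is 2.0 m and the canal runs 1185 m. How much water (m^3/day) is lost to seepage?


S = C * P * L
  = 1.5 * 2.0 * 1185
  = 3555 m^3/day


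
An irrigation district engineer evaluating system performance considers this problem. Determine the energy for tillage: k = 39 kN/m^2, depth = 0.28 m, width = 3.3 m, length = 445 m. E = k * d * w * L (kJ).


E = k * d * w * L
  = 39 * 0.28 * 3.3 * 445
  = 16036.02 kJ


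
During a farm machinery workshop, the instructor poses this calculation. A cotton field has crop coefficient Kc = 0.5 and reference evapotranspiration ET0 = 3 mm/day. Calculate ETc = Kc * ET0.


ETc = Kc * ET0
    = 0.5 * 3
    = 1.50 mm/day


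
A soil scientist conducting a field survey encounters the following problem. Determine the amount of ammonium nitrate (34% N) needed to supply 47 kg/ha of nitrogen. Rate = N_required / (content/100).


Rate = N_required / (N_content / 100)
     = 47 / (34 / 100)
     = 47 / 0.34
     = 138.24 kg/ha


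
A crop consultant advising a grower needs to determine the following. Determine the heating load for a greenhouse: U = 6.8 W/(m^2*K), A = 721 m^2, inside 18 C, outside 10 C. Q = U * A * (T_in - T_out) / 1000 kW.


dT = 18 - (10) = 8 K
Q = U * A * dT
  = 6.8 * 721 * 8
  = 39222.40 W = 39.22 kW


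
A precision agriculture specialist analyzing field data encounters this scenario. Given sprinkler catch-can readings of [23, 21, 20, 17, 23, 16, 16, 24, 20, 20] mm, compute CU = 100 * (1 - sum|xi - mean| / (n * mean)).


xbar = 200 / 10 = 20
sum|xi - xbar| = 22
CU = 100 * (1 - 22 / (10 * 20))
   = 100 * (1 - 0.1100)
   = 89%


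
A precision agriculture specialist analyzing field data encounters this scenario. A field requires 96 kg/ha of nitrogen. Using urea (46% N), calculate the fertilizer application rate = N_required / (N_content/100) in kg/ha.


Rate = N_required / (N_content / 100)
     = 96 / (46 / 100)
     = 96 / 0.46
     = 208.70 kg/ha


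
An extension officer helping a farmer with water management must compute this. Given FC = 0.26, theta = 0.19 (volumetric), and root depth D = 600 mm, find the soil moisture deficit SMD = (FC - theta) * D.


SMD = (FC - theta) * D
    = (0.26 - 0.19) * 600
    = 0.070 * 600
    = 42 mm


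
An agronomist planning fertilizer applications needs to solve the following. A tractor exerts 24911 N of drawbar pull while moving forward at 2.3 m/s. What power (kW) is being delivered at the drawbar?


P = F * v / 1000
  = 24911 * 2.3 / 1000
  = 57295.30 / 1000
  = 57.30 kW


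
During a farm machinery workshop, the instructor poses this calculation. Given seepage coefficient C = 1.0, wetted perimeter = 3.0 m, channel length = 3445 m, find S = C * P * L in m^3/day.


S = C * P * L
  = 1.0 * 3.0 * 3445
  = 10335 m^3/day


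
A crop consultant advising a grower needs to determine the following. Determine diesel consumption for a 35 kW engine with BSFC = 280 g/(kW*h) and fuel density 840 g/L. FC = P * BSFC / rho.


FC = P * BSFC / rho_fuel
   = 35 * 280 / 840
   = 9800 / 840
   = 11.67 L/h


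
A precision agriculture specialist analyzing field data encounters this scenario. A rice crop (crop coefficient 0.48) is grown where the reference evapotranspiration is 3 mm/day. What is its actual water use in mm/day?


ETc = Kc * ET0
    = 0.48 * 3
    = 1.44 mm/day


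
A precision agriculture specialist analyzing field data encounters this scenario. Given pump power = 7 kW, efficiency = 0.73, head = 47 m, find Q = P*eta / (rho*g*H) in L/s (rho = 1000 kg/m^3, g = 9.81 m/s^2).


Q = (P * 1000 * eta) / (rho * g * H)
  = (7 * 1000 * 0.73) / (1000 * 9.81 * 47)
  = 5110 / 461070
  = 0.01108 m^3/s = 11.08 L/s


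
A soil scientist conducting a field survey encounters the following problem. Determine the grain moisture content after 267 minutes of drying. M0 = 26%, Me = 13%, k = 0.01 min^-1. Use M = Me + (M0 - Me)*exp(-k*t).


M = Me + (M0 - Me) * e^(-k*t)
  = 13 + (26 - 13) * e^(-0.01*267)
  = 13 + 13 * e^(-2.670)
  = 13 + 13 * 0.06925
  = 13 + 0.9003
  = 13.90%


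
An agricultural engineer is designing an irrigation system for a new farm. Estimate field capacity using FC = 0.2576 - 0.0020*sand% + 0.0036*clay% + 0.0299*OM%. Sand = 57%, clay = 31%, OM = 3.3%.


FC = 0.2576 - 0.0020*57 + 0.0036*31 + 0.0299*3.3
   = 0.2576 - 0.1140 + 0.1116 + 0.0987
   = 0.3539


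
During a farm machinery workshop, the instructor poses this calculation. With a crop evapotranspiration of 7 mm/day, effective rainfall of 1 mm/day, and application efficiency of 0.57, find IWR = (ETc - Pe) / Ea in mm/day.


IWR = (ETc - Pe) / Ea
    = (7 - 1) / 0.57
    = 6 / 0.57
    = 10.53 mm/day


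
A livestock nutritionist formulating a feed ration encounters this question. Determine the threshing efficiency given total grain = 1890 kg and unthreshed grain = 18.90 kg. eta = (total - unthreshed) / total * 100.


eta = (total - unthreshed) / total * 100
    = (1890 - 18.90) / 1890 * 100
    = 1871.10 / 1890 * 100
    = 99%


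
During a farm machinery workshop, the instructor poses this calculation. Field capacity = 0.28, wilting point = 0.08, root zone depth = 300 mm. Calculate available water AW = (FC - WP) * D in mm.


AW = (FC - WP) * D
   = (0.28 - 0.08) * 300
   = 0.20 * 300
   = 60 mm


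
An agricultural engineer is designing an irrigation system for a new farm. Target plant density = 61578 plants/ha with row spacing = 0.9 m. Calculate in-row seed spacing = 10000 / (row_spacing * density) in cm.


spacing = 10000 / (row_sp * density)
        = 10000 / (0.9 * 61578)
        = 10000 / 55420.20
        = 0.18044 m = 18.04 cm


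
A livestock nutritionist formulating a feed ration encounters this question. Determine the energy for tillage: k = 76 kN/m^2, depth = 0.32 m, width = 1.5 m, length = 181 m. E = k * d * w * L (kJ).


E = k * d * w * L
  = 76 * 0.32 * 1.5 * 181
  = 6602.88 kJ


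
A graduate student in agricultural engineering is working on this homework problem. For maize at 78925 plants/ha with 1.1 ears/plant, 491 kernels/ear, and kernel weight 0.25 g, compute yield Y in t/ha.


Y = density * ears * kernels * kw
  = 78925 * 1.1 * 491 * 0.25 g/ha
  = 10656848.13 g/ha
  = 10656.85 kg/ha = 10.66 t/ha


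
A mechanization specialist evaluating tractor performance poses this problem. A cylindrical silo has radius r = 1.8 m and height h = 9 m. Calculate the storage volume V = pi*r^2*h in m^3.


V = pi * r^2 * h
  = pi * 1.8^2 * 9
  = pi * 3.24 * 9
  = 91.61 m^3


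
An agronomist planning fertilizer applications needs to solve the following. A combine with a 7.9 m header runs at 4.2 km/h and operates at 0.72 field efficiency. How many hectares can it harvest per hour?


C = w * v * eta_f / 10
  = 7.9 * 4.2 * 0.72 / 10
  = 23.89 / 10
  = 2.39 ha/h


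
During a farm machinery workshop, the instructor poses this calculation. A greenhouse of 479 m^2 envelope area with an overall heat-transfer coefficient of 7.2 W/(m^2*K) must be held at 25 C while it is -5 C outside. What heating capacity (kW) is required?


dT = 25 - (-5) = 30 K
Q = U * A * dT
  = 7.2 * 479 * 30
  = 103464 W = 103.46 kW


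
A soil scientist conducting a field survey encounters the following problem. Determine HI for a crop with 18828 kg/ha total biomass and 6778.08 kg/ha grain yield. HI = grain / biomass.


HI = grain_yield / biomass
   = 6778.08 / 18828
   = 0.36


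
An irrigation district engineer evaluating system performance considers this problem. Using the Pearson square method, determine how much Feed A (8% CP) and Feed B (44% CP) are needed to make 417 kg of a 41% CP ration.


parts_A = CP_b - target = 44 - 41 = 3
parts_B = target - CP_a = 41 - 8 = 33
total_parts = 3 + 33 = 36
Feed A = 417 * 3 / 36 = 34.75 kg
Feed B = 417 * 33 / 36 = 382.25 kg

34.75 kg


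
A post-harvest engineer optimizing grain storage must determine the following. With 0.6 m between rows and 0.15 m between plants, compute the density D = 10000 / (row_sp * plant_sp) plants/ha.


D = 10000 / (row_sp * plant_sp)
  = 10000 / (0.6 * 0.15)
  = 10000 / 0.0900
  = 111111.11 plants/ha


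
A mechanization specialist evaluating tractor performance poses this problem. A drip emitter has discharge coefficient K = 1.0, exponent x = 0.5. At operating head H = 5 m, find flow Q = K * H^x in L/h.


Q = K * H^x
  = 1.0 * 5^0.5
  = 1.0 * 2.2361
  = 2.24 L/h


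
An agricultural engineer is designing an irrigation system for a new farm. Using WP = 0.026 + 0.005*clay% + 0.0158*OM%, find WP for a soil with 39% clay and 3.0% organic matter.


WP = 0.026 + 0.005*39 + 0.0158*3.0
   = 0.026 + 0.1950 + 0.0474
   = 0.2684


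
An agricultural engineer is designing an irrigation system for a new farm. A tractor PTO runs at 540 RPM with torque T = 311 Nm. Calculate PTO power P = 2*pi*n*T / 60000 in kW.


P = 2*pi*n*T / 60000
  = 2*pi * 540 * 311 / 60000
  = 1055198.14 / 60000
  = 17.59 kW


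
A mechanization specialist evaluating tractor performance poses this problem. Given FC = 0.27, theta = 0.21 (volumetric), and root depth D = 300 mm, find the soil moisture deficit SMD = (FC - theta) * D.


SMD = (FC - theta) * D
    = (0.27 - 0.21) * 300
    = 0.060 * 300
    = 18 mm


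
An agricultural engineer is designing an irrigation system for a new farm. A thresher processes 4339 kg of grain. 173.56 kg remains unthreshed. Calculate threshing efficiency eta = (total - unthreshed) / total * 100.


eta = (total - unthreshed) / total * 100
    = (4339 - 173.56) / 4339 * 100
    = 4165.44 / 4339 * 100
    = 96%


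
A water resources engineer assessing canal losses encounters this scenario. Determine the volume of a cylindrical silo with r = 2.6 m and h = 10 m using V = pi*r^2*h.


V = pi * r^2 * h
  = pi * 2.6^2 * 10
  = pi * 6.76 * 10
  = 212.37 m^3


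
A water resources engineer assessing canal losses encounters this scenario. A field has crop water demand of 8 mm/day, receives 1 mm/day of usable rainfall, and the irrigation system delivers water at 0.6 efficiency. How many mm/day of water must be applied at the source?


IWR = (ETc - Pe) / Ea
    = (8 - 1) / 0.6
    = 7 / 0.6
    = 11.67 mm/day


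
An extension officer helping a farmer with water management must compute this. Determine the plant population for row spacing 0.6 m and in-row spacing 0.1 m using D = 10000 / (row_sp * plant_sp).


D = 10000 / (row_sp * plant_sp)
  = 10000 / (0.6 * 0.1)
  = 10000 / 0.0600
  = 166666.67 plants/ha


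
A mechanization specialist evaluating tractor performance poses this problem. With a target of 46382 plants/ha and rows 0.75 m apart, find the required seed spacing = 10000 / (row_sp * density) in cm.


spacing = 10000 / (row_sp * density)
        = 10000 / (0.75 * 46382)
        = 10000 / 34786.50
        = 0.28747 m = 28.75 cm


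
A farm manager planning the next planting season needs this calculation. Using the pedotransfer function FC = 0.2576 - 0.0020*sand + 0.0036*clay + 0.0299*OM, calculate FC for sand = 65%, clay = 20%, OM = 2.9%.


FC = 0.2576 - 0.0020*65 + 0.0036*20 + 0.0299*2.9
   = 0.2576 - 0.1300 + 0.0720 + 0.0867
   = 0.2863


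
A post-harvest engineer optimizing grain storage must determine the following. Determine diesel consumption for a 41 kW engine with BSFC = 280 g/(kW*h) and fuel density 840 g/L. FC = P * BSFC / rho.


FC = P * BSFC / rho_fuel
   = 41 * 280 / 840
   = 11480 / 840
   = 13.67 L/h


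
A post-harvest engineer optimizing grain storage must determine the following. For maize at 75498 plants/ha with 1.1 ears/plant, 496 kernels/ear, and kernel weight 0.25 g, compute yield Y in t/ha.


Y = density * ears * kernels * kw
  = 75498 * 1.1 * 496 * 0.25 g/ha
  = 10297927.20 g/ha
  = 10297.93 kg/ha = 10.30 t/ha


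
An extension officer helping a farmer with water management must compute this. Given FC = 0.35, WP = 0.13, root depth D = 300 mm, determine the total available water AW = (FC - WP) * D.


AW = (FC - WP) * D
   = (0.35 - 0.13) * 300
   = 0.22 * 300
   = 66 mm


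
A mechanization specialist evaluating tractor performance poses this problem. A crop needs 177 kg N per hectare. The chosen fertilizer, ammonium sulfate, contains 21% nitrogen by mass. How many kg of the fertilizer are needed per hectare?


Rate = N_required / (N_content / 100)
     = 177 / (21 / 100)
     = 177 / 0.21
     = 842.86 kg/ha


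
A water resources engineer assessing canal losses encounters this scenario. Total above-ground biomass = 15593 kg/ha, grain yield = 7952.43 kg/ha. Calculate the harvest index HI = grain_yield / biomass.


HI = grain_yield / biomass
   = 7952.43 / 15593
   = 0.51


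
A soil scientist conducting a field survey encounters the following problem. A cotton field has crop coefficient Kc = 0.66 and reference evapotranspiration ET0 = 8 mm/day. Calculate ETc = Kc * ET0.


ETc = Kc * ET0
    = 0.66 * 8
    = 5.28 mm/day


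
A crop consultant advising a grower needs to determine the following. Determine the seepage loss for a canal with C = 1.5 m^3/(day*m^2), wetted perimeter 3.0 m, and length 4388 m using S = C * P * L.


S = C * P * L
  = 1.5 * 3.0 * 4388
  = 19746 m^3/day


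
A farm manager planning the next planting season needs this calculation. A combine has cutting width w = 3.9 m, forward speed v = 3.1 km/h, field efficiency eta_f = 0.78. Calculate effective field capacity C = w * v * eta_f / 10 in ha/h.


C = w * v * eta_f / 10
  = 3.9 * 3.1 * 0.78 / 10
  = 9.43 / 10
  = 0.94 ha/h


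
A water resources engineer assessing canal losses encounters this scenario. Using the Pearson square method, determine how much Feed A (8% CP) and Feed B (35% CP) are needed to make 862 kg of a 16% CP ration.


parts_A = CP_b - target = 35 - 16 = 19
parts_B = target - CP_a = 16 - 8 = 8
total_parts = 19 + 8 = 27
Feed A = 862 * 19 / 27 = 606.59 kg
Feed B = 862 * 8 / 27 = 255.41 kg

606.59 kg


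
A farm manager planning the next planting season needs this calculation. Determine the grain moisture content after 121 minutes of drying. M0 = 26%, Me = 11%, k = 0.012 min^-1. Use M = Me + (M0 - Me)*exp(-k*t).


M = Me + (M0 - Me) * e^(-k*t)
  = 11 + (26 - 11) * e^(-0.012*121)
  = 11 + 15 * e^(-1.452)
  = 11 + 15 * 0.23410
  = 11 + 3.5115
  = 14.51%


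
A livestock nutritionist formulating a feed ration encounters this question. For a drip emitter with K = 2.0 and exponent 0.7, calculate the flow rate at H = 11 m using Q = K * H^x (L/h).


Q = K * H^x
  = 2.0 * 11^0.7
  = 2.0 * 5.3577
  = 10.72 L/h


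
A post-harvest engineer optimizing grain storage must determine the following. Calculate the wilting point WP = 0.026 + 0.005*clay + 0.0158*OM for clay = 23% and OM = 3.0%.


WP = 0.026 + 0.005*23 + 0.0158*3.0
   = 0.026 + 0.1150 + 0.0474
   = 0.1884


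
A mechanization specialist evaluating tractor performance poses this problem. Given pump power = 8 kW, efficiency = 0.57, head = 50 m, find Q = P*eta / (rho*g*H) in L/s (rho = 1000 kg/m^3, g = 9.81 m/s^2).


Q = (P * 1000 * eta) / (rho * g * H)
  = (8 * 1000 * 0.57) / (1000 * 9.81 * 50)
  = 4560 / 490500
  = 0.00930 m^3/s = 9.30 L/s


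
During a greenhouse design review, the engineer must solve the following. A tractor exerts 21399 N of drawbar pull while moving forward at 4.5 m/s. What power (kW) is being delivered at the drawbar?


P = F * v / 1000
  = 21399 * 4.5 / 1000
  = 96295.50 / 1000
  = 96.30 kW


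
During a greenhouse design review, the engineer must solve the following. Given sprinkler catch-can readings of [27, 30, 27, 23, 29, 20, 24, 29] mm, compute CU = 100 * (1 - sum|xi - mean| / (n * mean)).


xbar = 209 / 8 = 26.125
sum|xi - xbar| = 22.750
CU = 100 * (1 - 22.750 / (8 * 26.125))
   = 100 * (1 - 0.1089)
   = 89.11%


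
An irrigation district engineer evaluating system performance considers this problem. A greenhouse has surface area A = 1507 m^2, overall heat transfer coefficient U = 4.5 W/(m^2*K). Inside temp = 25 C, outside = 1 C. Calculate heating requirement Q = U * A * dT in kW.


dT = 25 - (1) = 24 K
Q = U * A * dT
  = 4.5 * 1507 * 24
  = 162756 W = 162.76 kW


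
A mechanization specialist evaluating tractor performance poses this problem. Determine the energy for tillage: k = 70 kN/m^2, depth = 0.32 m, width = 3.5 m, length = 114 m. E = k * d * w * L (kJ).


E = k * d * w * L
  = 70 * 0.32 * 3.5 * 114
  = 8937.60 kJ


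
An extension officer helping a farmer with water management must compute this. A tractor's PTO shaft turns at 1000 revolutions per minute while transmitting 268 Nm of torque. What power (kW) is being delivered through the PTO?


P = 2*pi*n*T / 60000
  = 2*pi * 1000 * 268 / 60000
  = 1683893.66 / 60000
  = 28.06 kW


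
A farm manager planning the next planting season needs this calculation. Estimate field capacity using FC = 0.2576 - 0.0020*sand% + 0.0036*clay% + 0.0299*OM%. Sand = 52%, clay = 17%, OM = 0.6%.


FC = 0.2576 - 0.0020*52 + 0.0036*17 + 0.0299*0.6
   = 0.2576 - 0.1040 + 0.0612 + 0.0179
   = 0.2327


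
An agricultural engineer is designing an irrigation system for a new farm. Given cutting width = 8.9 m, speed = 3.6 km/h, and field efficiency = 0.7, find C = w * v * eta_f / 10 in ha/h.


C = w * v * eta_f / 10
  = 8.9 * 3.6 * 0.7 / 10
  = 22.43 / 10
  = 2.24 ha/h


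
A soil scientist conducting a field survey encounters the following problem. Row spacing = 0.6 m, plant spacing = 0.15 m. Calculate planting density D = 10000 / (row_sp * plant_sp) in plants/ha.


D = 10000 / (row_sp * plant_sp)
  = 10000 / (0.6 * 0.15)
  = 10000 / 0.0900
  = 111111.11 plants/ha


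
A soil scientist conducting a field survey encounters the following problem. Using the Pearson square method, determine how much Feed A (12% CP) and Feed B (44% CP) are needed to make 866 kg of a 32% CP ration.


parts_A = CP_b - target = 44 - 32 = 12
parts_B = target - CP_a = 32 - 12 = 20
total_parts = 12 + 20 = 32
Feed A = 866 * 12 / 32 = 324.75 kg
Feed B = 866 * 20 / 32 = 541.25 kg

324.75 kg


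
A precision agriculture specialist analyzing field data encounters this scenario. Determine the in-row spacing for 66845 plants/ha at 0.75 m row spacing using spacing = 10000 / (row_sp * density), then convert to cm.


spacing = 10000 / (row_sp * density)
        = 10000 / (0.75 * 66845)
        = 10000 / 50133.75
        = 0.19947 m = 19.95 cm


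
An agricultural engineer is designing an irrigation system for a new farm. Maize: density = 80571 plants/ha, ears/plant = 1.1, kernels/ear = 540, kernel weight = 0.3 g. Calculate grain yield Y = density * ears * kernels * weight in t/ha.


Y = density * ears * kernels * kw
  = 80571 * 1.1 * 540 * 0.3 g/ha
  = 14357752.20 g/ha
  = 14357.75 kg/ha = 14.36 t/ha


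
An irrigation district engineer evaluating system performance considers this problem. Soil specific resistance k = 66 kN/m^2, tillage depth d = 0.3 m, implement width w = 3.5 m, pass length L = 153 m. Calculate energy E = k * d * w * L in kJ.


E = k * d * w * L
  = 66 * 0.3 * 3.5 * 153
  = 10602.90 kJ


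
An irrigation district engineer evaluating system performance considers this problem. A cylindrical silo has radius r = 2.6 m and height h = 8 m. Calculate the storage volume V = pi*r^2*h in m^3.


V = pi * r^2 * h
  = pi * 2.6^2 * 8
  = pi * 6.76 * 8
  = 169.90 m^3


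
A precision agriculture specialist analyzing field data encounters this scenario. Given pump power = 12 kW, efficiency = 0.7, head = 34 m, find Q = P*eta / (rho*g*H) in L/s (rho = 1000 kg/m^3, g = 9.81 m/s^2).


Q = (P * 1000 * eta) / (rho * g * H)
  = (12 * 1000 * 0.7) / (1000 * 9.81 * 34)
  = 8400 / 333540
  = 0.02518 m^3/s = 25.18 L/s


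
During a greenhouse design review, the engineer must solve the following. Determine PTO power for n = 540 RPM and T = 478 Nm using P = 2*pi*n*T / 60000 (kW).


P = 2*pi*n*T / 60000
  = 2*pi * 540 * 478 / 60000
  = 1621815.79 / 60000
  = 27.03 kW


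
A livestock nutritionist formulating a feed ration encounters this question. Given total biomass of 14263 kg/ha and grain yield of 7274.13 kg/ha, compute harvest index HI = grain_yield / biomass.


HI = grain_yield / biomass
   = 7274.13 / 14263
   = 0.51


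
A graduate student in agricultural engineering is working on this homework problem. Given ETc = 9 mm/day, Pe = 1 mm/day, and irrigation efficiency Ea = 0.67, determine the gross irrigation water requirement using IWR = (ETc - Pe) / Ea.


IWR = (ETc - Pe) / Ea
    = (9 - 1) / 0.67
    = 8 / 0.67
    = 11.94 mm/day


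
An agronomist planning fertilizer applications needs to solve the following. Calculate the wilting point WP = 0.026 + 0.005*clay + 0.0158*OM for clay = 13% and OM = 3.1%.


WP = 0.026 + 0.005*13 + 0.0158*3.1
   = 0.026 + 0.0650 + 0.0490
   = 0.1400


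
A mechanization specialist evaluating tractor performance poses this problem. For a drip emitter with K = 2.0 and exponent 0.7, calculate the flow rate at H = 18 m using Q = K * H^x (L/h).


Q = K * H^x
  = 2.0 * 18^0.7
  = 2.0 * 7.5629
  = 15.13 L/h


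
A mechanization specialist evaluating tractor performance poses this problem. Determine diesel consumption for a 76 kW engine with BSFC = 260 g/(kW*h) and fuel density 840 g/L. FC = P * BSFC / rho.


FC = P * BSFC / rho_fuel
   = 76 * 260 / 840
   = 19760 / 840
   = 23.52 L/h


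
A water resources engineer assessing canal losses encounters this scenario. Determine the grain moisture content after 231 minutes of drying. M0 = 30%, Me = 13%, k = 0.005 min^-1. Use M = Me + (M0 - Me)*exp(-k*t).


M = Me + (M0 - Me) * e^(-k*t)
  = 13 + (30 - 13) * e^(-0.005*231)
  = 13 + 17 * e^(-1.155)
  = 13 + 17 * 0.31506
  = 13 + 5.3560
  = 18.36%


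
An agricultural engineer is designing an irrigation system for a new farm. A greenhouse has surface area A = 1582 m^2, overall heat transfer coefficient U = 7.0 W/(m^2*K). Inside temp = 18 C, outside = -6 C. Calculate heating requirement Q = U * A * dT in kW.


dT = 18 - (-6) = 24 K
Q = U * A * dT
  = 7.0 * 1582 * 24
  = 265776 W = 265.78 kW


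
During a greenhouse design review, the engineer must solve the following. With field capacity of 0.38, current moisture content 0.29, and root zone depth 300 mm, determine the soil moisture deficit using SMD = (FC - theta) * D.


SMD = (FC - theta) * D
    = (0.38 - 0.29) * 300
    = 0.090 * 300
    = 27 mm


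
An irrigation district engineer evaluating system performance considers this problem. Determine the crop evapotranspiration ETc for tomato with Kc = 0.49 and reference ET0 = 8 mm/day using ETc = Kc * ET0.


ETc = Kc * ET0
    = 0.49 * 8
    = 3.92 mm/day


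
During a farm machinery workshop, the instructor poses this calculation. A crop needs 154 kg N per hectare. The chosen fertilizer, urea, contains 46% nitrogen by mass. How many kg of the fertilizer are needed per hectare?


Rate = N_required / (N_content / 100)
     = 154 / (46 / 100)
     = 154 / 0.46
     = 334.78 kg/ha


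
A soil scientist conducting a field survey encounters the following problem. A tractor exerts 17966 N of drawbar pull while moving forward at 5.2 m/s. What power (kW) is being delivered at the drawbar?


P = F * v / 1000
  = 17966 * 5.2 / 1000
  = 93423.20 / 1000
  = 93.42 kW


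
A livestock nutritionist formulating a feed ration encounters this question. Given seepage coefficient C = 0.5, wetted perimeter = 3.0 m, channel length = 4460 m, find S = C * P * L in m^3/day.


S = C * P * L
  = 0.5 * 3.0 * 4460
  = 6690 m^3/day


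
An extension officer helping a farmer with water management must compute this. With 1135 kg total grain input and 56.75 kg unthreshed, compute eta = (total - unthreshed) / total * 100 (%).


eta = (total - unthreshed) / total * 100
    = (1135 - 56.75) / 1135 * 100
    = 1078.25 / 1135 * 100
    = 95%


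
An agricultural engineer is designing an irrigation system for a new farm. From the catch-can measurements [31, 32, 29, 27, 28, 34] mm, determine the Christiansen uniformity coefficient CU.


xbar = 181 / 6 = 30.167
sum|xi - xbar| = 13
CU = 100 * (1 - 13 / (6 * 30.167))
   = 100 * (1 - 0.0718)
   = 92.82%


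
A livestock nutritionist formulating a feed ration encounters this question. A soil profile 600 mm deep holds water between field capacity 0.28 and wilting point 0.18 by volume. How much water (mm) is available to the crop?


AW = (FC - WP) * D
   = (0.28 - 0.18) * 600
   = 0.10 * 600
   = 60 mm


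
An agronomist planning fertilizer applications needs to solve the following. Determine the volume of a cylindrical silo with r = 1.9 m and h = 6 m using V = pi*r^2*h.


V = pi * r^2 * h
  = pi * 1.9^2 * 6
  = pi * 3.61 * 6
  = 68.05 m^3


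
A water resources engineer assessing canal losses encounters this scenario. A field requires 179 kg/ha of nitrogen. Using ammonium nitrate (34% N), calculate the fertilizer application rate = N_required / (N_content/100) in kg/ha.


Rate = N_required / (N_content / 100)
     = 179 / (34 / 100)
     = 179 / 0.34
     = 526.47 kg/ha


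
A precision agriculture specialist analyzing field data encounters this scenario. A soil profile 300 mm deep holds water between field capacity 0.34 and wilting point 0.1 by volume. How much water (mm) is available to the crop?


AW = (FC - WP) * D
   = (0.34 - 0.1) * 300
   = 0.24 * 300
   = 72 mm


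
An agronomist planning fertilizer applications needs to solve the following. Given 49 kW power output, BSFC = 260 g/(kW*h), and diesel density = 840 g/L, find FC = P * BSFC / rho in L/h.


FC = P * BSFC / rho_fuel
   = 49 * 260 / 840
   = 12740 / 840
   = 15.17 L/h


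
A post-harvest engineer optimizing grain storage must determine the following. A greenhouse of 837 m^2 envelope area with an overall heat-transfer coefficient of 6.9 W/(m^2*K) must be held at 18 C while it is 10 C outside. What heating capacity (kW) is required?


dT = 18 - (10) = 8 K
Q = U * A * dT
  = 6.9 * 837 * 8
  = 46202.40 W = 46.20 kW


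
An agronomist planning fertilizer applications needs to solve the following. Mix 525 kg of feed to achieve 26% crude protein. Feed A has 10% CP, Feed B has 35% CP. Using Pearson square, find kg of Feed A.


parts_A = CP_b - target = 35 - 26 = 9
parts_B = target - CP_a = 26 - 10 = 16
total_parts = 9 + 16 = 25
Feed A = 525 * 9 / 25 = 189 kg
Feed B = 525 * 16 / 25 = 336 kg

189 kg


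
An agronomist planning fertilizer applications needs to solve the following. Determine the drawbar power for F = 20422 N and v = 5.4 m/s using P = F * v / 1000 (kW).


P = F * v / 1000
  = 20422 * 5.4 / 1000
  = 110278.80 / 1000
  = 110.28 kW


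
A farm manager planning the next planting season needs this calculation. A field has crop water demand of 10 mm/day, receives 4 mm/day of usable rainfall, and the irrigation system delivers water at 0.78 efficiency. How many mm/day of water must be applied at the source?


IWR = (ETc - Pe) / Ea
    = (10 - 4) / 0.78
    = 6 / 0.78
    = 7.69 mm/day


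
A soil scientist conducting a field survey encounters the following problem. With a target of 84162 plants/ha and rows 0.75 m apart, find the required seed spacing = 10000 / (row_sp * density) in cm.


spacing = 10000 / (row_sp * density)
        = 10000 / (0.75 * 84162)
        = 10000 / 63121.50
        = 0.15842 m = 15.84 cm


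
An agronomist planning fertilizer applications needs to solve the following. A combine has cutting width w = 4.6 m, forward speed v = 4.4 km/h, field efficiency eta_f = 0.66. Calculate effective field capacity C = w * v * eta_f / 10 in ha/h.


C = w * v * eta_f / 10
  = 4.6 * 4.4 * 0.66 / 10
  = 13.36 / 10
  = 1.34 ha/h


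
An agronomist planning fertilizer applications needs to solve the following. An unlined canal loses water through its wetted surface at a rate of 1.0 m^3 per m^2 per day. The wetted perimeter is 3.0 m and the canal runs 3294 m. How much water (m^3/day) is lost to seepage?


S = C * P * L
  = 1.0 * 3.0 * 3294
  = 9882 m^3/day


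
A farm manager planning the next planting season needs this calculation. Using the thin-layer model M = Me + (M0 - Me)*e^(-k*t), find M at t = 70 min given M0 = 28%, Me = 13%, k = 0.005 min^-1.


M = Me + (M0 - Me) * e^(-k*t)
  = 13 + (28 - 13) * e^(-0.005*70)
  = 13 + 15 * e^(-0.350)
  = 13 + 15 * 0.70469
  = 13 + 10.5703
  = 23.57%


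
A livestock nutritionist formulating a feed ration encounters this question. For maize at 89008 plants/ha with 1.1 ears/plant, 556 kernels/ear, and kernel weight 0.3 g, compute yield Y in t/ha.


Y = density * ears * kernels * kw
  = 89008 * 1.1 * 556 * 0.3 g/ha
  = 16331187.84 g/ha
  = 16331.19 kg/ha = 16.33 t/ha


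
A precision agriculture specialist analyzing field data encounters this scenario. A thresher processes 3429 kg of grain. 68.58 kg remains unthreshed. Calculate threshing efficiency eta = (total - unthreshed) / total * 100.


eta = (total - unthreshed) / total * 100
    = (3429 - 68.58) / 3429 * 100
    = 3360.42 / 3429 * 100
    = 98%


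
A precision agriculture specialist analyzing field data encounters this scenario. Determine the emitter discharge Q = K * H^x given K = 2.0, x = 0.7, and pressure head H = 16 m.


Q = K * H^x
  = 2.0 * 16^0.7
  = 2.0 * 6.9644
  = 13.93 L/h


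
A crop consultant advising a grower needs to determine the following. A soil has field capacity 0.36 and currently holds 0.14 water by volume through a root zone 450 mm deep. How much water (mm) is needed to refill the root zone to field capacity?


SMD = (FC - theta) * D
    = (0.36 - 0.14) * 450
    = 0.220 * 450
    = 99 mm


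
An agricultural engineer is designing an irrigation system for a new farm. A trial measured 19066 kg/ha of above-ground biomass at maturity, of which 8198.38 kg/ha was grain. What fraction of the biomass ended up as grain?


HI = grain_yield / biomass
   = 8198.38 / 19066
   = 0.43


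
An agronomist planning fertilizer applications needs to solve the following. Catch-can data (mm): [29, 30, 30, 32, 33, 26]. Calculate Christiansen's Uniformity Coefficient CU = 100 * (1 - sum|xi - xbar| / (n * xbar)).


xbar = 180 / 6 = 30
sum|xi - xbar| = 10
CU = 100 * (1 - 10 / (6 * 30))
   = 100 * (1 - 0.0556)
   = 94.44%


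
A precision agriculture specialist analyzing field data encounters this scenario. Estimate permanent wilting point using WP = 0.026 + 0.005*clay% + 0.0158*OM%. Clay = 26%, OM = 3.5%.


WP = 0.026 + 0.005*26 + 0.0158*3.5
   = 0.026 + 0.1300 + 0.0553
   = 0.2113


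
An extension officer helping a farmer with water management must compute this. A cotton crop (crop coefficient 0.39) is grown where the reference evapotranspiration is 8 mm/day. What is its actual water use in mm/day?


ETc = Kc * ET0
    = 0.39 * 8
    = 3.12 mm/day


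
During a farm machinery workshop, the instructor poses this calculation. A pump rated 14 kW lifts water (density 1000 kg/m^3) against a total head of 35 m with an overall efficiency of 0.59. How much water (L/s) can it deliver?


Q = (P * 1000 * eta) / (rho * g * H)
  = (14 * 1000 * 0.59) / (1000 * 9.81 * 35)
  = 8260 / 343350
  = 0.02406 m^3/s = 24.06 L/s


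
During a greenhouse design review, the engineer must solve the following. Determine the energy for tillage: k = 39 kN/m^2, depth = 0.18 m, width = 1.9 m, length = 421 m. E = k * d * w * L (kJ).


E = k * d * w * L
  = 39 * 0.18 * 1.9 * 421
  = 5615.30 kJ


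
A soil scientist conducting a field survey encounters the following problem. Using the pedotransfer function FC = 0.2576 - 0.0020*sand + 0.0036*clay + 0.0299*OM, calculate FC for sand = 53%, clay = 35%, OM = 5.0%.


FC = 0.2576 - 0.0020*53 + 0.0036*35 + 0.0299*5.0
   = 0.2576 - 0.1060 + 0.1260 + 0.1495
   = 0.4271
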